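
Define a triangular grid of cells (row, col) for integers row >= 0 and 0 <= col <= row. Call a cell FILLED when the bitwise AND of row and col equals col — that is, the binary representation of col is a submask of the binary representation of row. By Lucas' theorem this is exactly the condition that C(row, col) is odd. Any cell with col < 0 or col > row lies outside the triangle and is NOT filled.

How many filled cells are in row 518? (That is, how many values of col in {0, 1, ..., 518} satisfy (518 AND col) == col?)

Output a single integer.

Answer: 8

Derivation:
518 in binary = 1000000110
popcount(518) = number of 1-bits in 1000000110 = 3
A col c satisfies (518 AND c) == c iff every set bit of c is also set in 518; each of the 3 set bits of 518 can independently be on or off in c.
count = 2^3 = 8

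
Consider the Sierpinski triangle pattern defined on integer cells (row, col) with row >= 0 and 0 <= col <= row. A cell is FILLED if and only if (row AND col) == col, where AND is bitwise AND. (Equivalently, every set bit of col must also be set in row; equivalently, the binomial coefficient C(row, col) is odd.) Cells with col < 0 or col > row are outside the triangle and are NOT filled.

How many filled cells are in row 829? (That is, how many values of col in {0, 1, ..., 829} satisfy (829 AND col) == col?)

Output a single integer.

829 in binary = 1100111101
popcount(829) = number of 1-bits in 1100111101 = 7
A col c satisfies (829 AND c) == c iff every set bit of c is also set in 829; each of the 7 set bits of 829 can independently be on or off in c.
count = 2^7 = 128

Answer: 128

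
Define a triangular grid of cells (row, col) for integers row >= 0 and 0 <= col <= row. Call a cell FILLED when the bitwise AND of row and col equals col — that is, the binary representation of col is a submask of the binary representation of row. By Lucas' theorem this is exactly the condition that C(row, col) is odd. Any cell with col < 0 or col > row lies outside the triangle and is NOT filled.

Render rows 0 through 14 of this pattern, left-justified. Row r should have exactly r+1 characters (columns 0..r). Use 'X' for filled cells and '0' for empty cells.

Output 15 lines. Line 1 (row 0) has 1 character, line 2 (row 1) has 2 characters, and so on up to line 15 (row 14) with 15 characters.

Answer: X
XX
X0X
XXXX
X000X
XX00XX
X0X0X0X
XXXXXXXX
X0000000X
XX000000XX
X0X00000X0X
XXXX0000XXXX
X000X000X000X
XX00XX00XX00XX
X0X0X0X0X0X0X0X

Derivation:
r0=0: X
r1=1: XX
r2=10: X0X
r3=11: XXXX
r4=100: X000X
r5=101: XX00XX
r6=110: X0X0X0X
r7=111: XXXXXXXX
r8=1000: X0000000X
r9=1001: XX000000XX
r10=1010: X0X00000X0X
r11=1011: XXXX0000XXXX
r12=1100: X000X000X000X
r13=1101: XX00XX00XX00XX
r14=1110: X0X0X0X0X0X0X0X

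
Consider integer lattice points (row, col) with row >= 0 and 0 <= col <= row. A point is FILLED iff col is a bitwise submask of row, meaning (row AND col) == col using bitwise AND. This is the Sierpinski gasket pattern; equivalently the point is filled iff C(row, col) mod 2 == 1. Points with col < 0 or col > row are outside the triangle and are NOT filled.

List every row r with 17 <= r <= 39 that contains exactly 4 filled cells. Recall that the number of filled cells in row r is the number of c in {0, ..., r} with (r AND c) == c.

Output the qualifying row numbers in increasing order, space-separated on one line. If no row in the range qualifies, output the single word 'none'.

Row r has 2^popcount(r) filled cells, so we need popcount(r) = log2(4) = 2.
Scan r = 17..39 and keep those with exactly 2 one-bits:
r=17=10001 popcount=2 -> KEEP
r=18=10010 popcount=2 -> KEEP
r=19=10011 popcount=3 -> skip
r=20=10100 popcount=2 -> KEEP
r=21=10101 popcount=3 -> skip
r=22=10110 popcount=3 -> skip
r=23=10111 popcount=4 -> skip
r=24=11000 popcount=2 -> KEEP
r=25=11001 popcount=3 -> skip
r=26=11010 popcount=3 -> skip
r=27=11011 popcount=4 -> skip
r=28=11100 popcount=3 -> skip
r=29=11101 popcount=4 -> skip
r=30=11110 popcount=4 -> skip
r=31=11111 popcount=5 -> skip
r=32=100000 popcount=1 -> skip
r=33=100001 popcount=2 -> KEEP
r=34=100010 popcount=2 -> KEEP
r=35=100011 popcount=3 -> skip
r=36=100100 popcount=2 -> KEEP
r=37=100101 popcount=3 -> skip
r=38=100110 popcount=3 -> skip
r=39=100111 popcount=4 -> skip
Kept rows: 17 18 20 24 33 34 36

Answer: 17 18 20 24 33 34 36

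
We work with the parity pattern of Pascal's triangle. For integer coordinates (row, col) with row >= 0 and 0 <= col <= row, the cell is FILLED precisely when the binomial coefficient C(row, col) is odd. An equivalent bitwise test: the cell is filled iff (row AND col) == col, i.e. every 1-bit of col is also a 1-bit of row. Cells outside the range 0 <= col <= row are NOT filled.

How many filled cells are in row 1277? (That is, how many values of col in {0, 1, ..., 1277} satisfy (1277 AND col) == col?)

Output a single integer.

1277 in binary = 10011111101
popcount(1277) = number of 1-bits in 10011111101 = 8
A col c satisfies (1277 AND c) == c iff every set bit of c is also set in 1277; each of the 8 set bits of 1277 can independently be on or off in c.
count = 2^8 = 256

Answer: 256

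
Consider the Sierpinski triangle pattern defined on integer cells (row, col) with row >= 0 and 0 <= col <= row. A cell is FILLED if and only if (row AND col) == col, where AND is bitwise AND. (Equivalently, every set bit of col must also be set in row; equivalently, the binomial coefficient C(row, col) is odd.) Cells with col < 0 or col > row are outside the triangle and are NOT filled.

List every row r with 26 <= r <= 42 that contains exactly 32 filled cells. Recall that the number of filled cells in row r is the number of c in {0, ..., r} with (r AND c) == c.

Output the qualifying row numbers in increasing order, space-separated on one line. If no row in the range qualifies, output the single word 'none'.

Answer: 31

Derivation:
Row r has 2^popcount(r) filled cells, so we need popcount(r) = log2(32) = 5.
Scan r = 26..42 and keep those with exactly 5 one-bits:
r=26=11010 popcount=3 -> skip
r=27=11011 popcount=4 -> skip
r=28=11100 popcount=3 -> skip
r=29=11101 popcount=4 -> skip
r=30=11110 popcount=4 -> skip
r=31=11111 popcount=5 -> KEEP
r=32=100000 popcount=1 -> skip
r=33=100001 popcount=2 -> skip
r=34=100010 popcount=2 -> skip
r=35=100011 popcount=3 -> skip
r=36=100100 popcount=2 -> skip
r=37=100101 popcount=3 -> skip
r=38=100110 popcount=3 -> skip
r=39=100111 popcount=4 -> skip
r=40=101000 popcount=2 -> skip
r=41=101001 popcount=3 -> skip
r=42=101010 popcount=3 -> skip
Kept rows: 31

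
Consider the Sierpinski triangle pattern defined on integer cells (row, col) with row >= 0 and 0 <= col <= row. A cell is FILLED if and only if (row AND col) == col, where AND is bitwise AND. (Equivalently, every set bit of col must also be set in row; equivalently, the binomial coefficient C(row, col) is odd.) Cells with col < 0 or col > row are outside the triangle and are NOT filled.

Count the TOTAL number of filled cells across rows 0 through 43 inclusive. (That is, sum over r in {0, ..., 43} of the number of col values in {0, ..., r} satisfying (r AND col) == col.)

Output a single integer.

r0=0 pc0: +1 =1
r1=1 pc1: +2 =3
r2=10 pc1: +2 =5
r3=11 pc2: +4 =9
r4=100 pc1: +2 =11
r5=101 pc2: +4 =15
r6=110 pc2: +4 =19
r7=111 pc3: +8 =27
r8=1000 pc1: +2 =29
r9=1001 pc2: +4 =33
r10=1010 pc2: +4 =37
r11=1011 pc3: +8 =45
r12=1100 pc2: +4 =49
r13=1101 pc3: +8 =57
r14=1110 pc3: +8 =65
r15=1111 pc4: +16 =81
r16=10000 pc1: +2 =83
r17=10001 pc2: +4 =87
r18=10010 pc2: +4 =91
r19=10011 pc3: +8 =99
r20=10100 pc2: +4 =103
r21=10101 pc3: +8 =111
r22=10110 pc3: +8 =119
r23=10111 pc4: +16 =135
r24=11000 pc2: +4 =139
r25=11001 pc3: +8 =147
r26=11010 pc3: +8 =155
r27=11011 pc4: +16 =171
r28=11100 pc3: +8 =179
r29=11101 pc4: +16 =195
r30=11110 pc4: +16 =211
r31=11111 pc5: +32 =243
r32=100000 pc1: +2 =245
r33=100001 pc2: +4 =249
r34=100010 pc2: +4 =253
r35=100011 pc3: +8 =261
r36=100100 pc2: +4 =265
r37=100101 pc3: +8 =273
r38=100110 pc3: +8 =281
r39=100111 pc4: +16 =297
r40=101000 pc2: +4 =301
r41=101001 pc3: +8 =309
r42=101010 pc3: +8 =317
r43=101011 pc4: +16 =333

Answer: 333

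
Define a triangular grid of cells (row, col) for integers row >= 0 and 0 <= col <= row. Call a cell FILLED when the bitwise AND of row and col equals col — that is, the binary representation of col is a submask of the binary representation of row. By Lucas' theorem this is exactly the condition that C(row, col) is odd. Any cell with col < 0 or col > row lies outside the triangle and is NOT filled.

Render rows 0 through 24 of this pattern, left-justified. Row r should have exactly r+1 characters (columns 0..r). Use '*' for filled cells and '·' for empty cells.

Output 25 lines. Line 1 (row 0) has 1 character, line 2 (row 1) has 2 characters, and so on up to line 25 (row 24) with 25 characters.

r0=0: *
r1=1: **
r2=10: *·*
r3=11: ****
r4=100: *···*
r5=101: **··**
r6=110: *·*·*·*
r7=111: ********
r8=1000: *·······*
r9=1001: **······**
r10=1010: *·*·····*·*
r11=1011: ****····****
r12=1100: *···*···*···*
r13=1101: **··**··**··**
r14=1110: *·*·*·*·*·*·*·*
r15=1111: ****************
r16=10000: *···············*
r17=10001: **··············**
r18=10010: *·*·············*·*
r19=10011: ****············****
r20=10100: *···*···········*···*
r21=10101: **··**··········**··**
r22=10110: *·*·*·*·········*·*·*·*
r23=10111: ********········********
r24=11000: *·······*·······*·······*

Answer: *
**
*·*
****
*···*
**··**
*·*·*·*
********
*·······*
**······**
*·*·····*·*
****····****
*···*···*···*
**··**··**··**
*·*·*·*·*·*·*·*
****************
*···············*
**··············**
*·*·············*·*
****············****
*···*···········*···*
**··**··········**··**
*·*·*·*·········*·*·*·*
********········********
*·······*·······*·······*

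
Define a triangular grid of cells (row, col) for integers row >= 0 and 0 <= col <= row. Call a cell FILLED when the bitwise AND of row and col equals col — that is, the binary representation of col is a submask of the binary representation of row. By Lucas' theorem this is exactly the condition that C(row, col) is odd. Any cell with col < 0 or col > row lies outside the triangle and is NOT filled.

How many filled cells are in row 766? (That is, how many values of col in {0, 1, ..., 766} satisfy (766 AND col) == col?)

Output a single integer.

766 in binary = 1011111110
popcount(766) = number of 1-bits in 1011111110 = 8
A col c satisfies (766 AND c) == c iff every set bit of c is also set in 766; each of the 8 set bits of 766 can independently be on or off in c.
count = 2^8 = 256

Answer: 256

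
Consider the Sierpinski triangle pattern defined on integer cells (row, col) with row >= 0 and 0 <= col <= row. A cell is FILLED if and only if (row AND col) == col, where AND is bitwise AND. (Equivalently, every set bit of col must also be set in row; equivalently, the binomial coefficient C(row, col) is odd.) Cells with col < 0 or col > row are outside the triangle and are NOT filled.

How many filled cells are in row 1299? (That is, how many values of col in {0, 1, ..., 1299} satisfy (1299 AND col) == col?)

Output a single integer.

Answer: 32

Derivation:
1299 in binary = 10100010011
popcount(1299) = number of 1-bits in 10100010011 = 5
A col c satisfies (1299 AND c) == c iff every set bit of c is also set in 1299; each of the 5 set bits of 1299 can independently be on or off in c.
count = 2^5 = 32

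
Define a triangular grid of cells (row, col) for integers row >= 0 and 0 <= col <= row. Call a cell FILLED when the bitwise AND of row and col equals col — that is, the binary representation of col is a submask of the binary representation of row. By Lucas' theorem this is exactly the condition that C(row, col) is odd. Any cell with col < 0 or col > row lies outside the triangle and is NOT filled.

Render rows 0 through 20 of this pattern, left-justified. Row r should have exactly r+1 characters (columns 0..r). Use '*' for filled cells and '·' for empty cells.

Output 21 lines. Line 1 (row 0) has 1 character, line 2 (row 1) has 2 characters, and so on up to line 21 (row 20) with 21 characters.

r0=0: *
r1=1: **
r2=10: *·*
r3=11: ****
r4=100: *···*
r5=101: **··**
r6=110: *·*·*·*
r7=111: ********
r8=1000: *·······*
r9=1001: **······**
r10=1010: *·*·····*·*
r11=1011: ****····****
r12=1100: *···*···*···*
r13=1101: **··**··**··**
r14=1110: *·*·*·*·*·*·*·*
r15=1111: ****************
r16=10000: *···············*
r17=10001: **··············**
r18=10010: *·*·············*·*
r19=10011: ****············****
r20=10100: *···*···········*···*

Answer: *
**
*·*
****
*···*
**··**
*·*·*·*
********
*·······*
**······**
*·*·····*·*
****····****
*···*···*···*
**··**··**··**
*·*·*·*·*·*·*·*
****************
*···············*
**··············**
*·*·············*·*
****············****
*···*···········*···*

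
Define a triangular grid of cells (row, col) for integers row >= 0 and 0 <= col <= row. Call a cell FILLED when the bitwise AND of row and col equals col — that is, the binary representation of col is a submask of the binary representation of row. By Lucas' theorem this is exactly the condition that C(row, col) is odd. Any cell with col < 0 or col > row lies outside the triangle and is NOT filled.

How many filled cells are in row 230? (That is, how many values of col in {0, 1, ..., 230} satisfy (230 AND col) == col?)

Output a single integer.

230 in binary = 11100110
popcount(230) = number of 1-bits in 11100110 = 5
A col c satisfies (230 AND c) == c iff every set bit of c is also set in 230; each of the 5 set bits of 230 can independently be on or off in c.
count = 2^5 = 32

Answer: 32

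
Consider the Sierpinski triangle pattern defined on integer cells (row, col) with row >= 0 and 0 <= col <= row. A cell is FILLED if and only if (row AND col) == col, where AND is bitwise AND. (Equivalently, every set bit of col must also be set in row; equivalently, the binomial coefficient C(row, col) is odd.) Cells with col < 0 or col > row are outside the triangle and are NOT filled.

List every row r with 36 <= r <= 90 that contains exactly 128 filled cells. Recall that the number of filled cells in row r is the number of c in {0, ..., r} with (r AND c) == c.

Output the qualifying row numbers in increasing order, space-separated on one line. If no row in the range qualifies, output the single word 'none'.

Row r has 2^popcount(r) filled cells, so we need popcount(r) = log2(128) = 7.
Scan r = 36..90 and keep those with exactly 7 one-bits:
r=36=100100 popcount=2 -> skip
r=37=100101 popcount=3 -> skip
r=38=100110 popcount=3 -> skip
r=39=100111 popcount=4 -> skip
r=40=101000 popcount=2 -> skip
r=41=101001 popcount=3 -> skip
r=42=101010 popcount=3 -> skip
r=43=101011 popcount=4 -> skip
r=44=101100 popcount=3 -> skip
r=45=101101 popcount=4 -> skip
r=46=101110 popcount=4 -> skip
r=47=101111 popcount=5 -> skip
r=48=110000 popcount=2 -> skip
r=49=110001 popcount=3 -> skip
r=50=110010 popcount=3 -> skip
r=51=110011 popcount=4 -> skip
r=52=110100 popcount=3 -> skip
r=53=110101 popcount=4 -> skip
r=54=110110 popcount=4 -> skip
r=55=110111 popcount=5 -> skip
r=56=111000 popcount=3 -> skip
r=57=111001 popcount=4 -> skip
r=58=111010 popcount=4 -> skip
r=59=111011 popcount=5 -> skip
r=60=111100 popcount=4 -> skip
r=61=111101 popcount=5 -> skip
r=62=111110 popcount=5 -> skip
r=63=111111 popcount=6 -> skip
r=64=1000000 popcount=1 -> skip
r=65=1000001 popcount=2 -> skip
r=66=1000010 popcount=2 -> skip
r=67=1000011 popcount=3 -> skip
r=68=1000100 popcount=2 -> skip
r=69=1000101 popcount=3 -> skip
r=70=1000110 popcount=3 -> skip
r=71=1000111 popcount=4 -> skip
r=72=1001000 popcount=2 -> skip
r=73=1001001 popcount=3 -> skip
r=74=1001010 popcount=3 -> skip
r=75=1001011 popcount=4 -> skip
r=76=1001100 popcount=3 -> skip
r=77=1001101 popcount=4 -> skip
r=78=1001110 popcount=4 -> skip
r=79=1001111 popcount=5 -> skip
r=80=1010000 popcount=2 -> skip
r=81=1010001 popcount=3 -> skip
r=82=1010010 popcount=3 -> skip
r=83=1010011 popcount=4 -> skip
r=84=1010100 popcount=3 -> skip
r=85=1010101 popcount=4 -> skip
r=86=1010110 popcount=4 -> skip
r=87=1010111 popcount=5 -> skip
r=88=1011000 popcount=3 -> skip
r=89=1011001 popcount=4 -> skip
r=90=1011010 popcount=4 -> skip
Kept rows: none

Answer: none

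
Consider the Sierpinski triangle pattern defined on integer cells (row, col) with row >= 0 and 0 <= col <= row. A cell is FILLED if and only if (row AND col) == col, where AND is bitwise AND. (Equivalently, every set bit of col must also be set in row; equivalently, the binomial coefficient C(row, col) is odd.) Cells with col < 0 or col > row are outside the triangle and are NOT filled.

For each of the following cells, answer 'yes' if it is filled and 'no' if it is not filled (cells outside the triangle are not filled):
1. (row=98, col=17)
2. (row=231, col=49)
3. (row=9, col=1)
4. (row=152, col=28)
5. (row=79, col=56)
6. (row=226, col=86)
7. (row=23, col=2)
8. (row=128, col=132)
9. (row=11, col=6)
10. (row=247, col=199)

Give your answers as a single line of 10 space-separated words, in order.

Answer: no no yes no no no yes no no yes

Derivation:
(98,17): row=0b1100010, col=0b10001, row AND col = 0b0 = 0; 0 != 17 -> empty
(231,49): row=0b11100111, col=0b110001, row AND col = 0b100001 = 33; 33 != 49 -> empty
(9,1): row=0b1001, col=0b1, row AND col = 0b1 = 1; 1 == 1 -> filled
(152,28): row=0b10011000, col=0b11100, row AND col = 0b11000 = 24; 24 != 28 -> empty
(79,56): row=0b1001111, col=0b111000, row AND col = 0b1000 = 8; 8 != 56 -> empty
(226,86): row=0b11100010, col=0b1010110, row AND col = 0b1000010 = 66; 66 != 86 -> empty
(23,2): row=0b10111, col=0b10, row AND col = 0b10 = 2; 2 == 2 -> filled
(128,132): col outside [0, 128] -> not filled
(11,6): row=0b1011, col=0b110, row AND col = 0b10 = 2; 2 != 6 -> empty
(247,199): row=0b11110111, col=0b11000111, row AND col = 0b11000111 = 199; 199 == 199 -> filled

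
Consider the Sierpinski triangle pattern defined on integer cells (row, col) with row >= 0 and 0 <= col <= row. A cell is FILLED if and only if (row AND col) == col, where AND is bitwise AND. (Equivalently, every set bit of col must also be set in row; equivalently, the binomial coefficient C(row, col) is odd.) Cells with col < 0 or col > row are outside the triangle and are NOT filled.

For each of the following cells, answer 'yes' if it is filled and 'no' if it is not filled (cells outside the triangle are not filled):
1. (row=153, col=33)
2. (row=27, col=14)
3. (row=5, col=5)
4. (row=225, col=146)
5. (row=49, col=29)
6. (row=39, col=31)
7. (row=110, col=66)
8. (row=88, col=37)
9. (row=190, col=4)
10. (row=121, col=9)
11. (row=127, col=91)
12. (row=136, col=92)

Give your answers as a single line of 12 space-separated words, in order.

Answer: no no yes no no no yes no yes yes yes no

Derivation:
(153,33): row=0b10011001, col=0b100001, row AND col = 0b1 = 1; 1 != 33 -> empty
(27,14): row=0b11011, col=0b1110, row AND col = 0b1010 = 10; 10 != 14 -> empty
(5,5): row=0b101, col=0b101, row AND col = 0b101 = 5; 5 == 5 -> filled
(225,146): row=0b11100001, col=0b10010010, row AND col = 0b10000000 = 128; 128 != 146 -> empty
(49,29): row=0b110001, col=0b11101, row AND col = 0b10001 = 17; 17 != 29 -> empty
(39,31): row=0b100111, col=0b11111, row AND col = 0b111 = 7; 7 != 31 -> empty
(110,66): row=0b1101110, col=0b1000010, row AND col = 0b1000010 = 66; 66 == 66 -> filled
(88,37): row=0b1011000, col=0b100101, row AND col = 0b0 = 0; 0 != 37 -> empty
(190,4): row=0b10111110, col=0b100, row AND col = 0b100 = 4; 4 == 4 -> filled
(121,9): row=0b1111001, col=0b1001, row AND col = 0b1001 = 9; 9 == 9 -> filled
(127,91): row=0b1111111, col=0b1011011, row AND col = 0b1011011 = 91; 91 == 91 -> filled
(136,92): row=0b10001000, col=0b1011100, row AND col = 0b1000 = 8; 8 != 92 -> empty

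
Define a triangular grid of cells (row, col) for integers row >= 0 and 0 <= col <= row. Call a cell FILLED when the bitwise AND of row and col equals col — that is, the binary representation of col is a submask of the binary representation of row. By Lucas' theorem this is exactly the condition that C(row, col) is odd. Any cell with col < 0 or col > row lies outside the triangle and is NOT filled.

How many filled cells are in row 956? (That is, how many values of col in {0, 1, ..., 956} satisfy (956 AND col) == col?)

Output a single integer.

Answer: 128

Derivation:
956 in binary = 1110111100
popcount(956) = number of 1-bits in 1110111100 = 7
A col c satisfies (956 AND c) == c iff every set bit of c is also set in 956; each of the 7 set bits of 956 can independently be on or off in c.
count = 2^7 = 128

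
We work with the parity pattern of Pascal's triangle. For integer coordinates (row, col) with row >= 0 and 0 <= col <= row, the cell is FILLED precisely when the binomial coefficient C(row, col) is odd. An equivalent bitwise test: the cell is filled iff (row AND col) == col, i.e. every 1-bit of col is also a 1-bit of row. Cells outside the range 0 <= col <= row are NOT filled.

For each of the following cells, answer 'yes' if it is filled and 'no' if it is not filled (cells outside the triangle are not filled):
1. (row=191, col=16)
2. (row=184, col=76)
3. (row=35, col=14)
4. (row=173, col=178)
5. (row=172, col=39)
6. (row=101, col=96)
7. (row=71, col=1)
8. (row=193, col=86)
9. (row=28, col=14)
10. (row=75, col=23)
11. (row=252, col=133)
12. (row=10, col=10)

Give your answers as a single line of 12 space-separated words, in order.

(191,16): row=0b10111111, col=0b10000, row AND col = 0b10000 = 16; 16 == 16 -> filled
(184,76): row=0b10111000, col=0b1001100, row AND col = 0b1000 = 8; 8 != 76 -> empty
(35,14): row=0b100011, col=0b1110, row AND col = 0b10 = 2; 2 != 14 -> empty
(173,178): col outside [0, 173] -> not filled
(172,39): row=0b10101100, col=0b100111, row AND col = 0b100100 = 36; 36 != 39 -> empty
(101,96): row=0b1100101, col=0b1100000, row AND col = 0b1100000 = 96; 96 == 96 -> filled
(71,1): row=0b1000111, col=0b1, row AND col = 0b1 = 1; 1 == 1 -> filled
(193,86): row=0b11000001, col=0b1010110, row AND col = 0b1000000 = 64; 64 != 86 -> empty
(28,14): row=0b11100, col=0b1110, row AND col = 0b1100 = 12; 12 != 14 -> empty
(75,23): row=0b1001011, col=0b10111, row AND col = 0b11 = 3; 3 != 23 -> empty
(252,133): row=0b11111100, col=0b10000101, row AND col = 0b10000100 = 132; 132 != 133 -> empty
(10,10): row=0b1010, col=0b1010, row AND col = 0b1010 = 10; 10 == 10 -> filled

Answer: yes no no no no yes yes no no no no yes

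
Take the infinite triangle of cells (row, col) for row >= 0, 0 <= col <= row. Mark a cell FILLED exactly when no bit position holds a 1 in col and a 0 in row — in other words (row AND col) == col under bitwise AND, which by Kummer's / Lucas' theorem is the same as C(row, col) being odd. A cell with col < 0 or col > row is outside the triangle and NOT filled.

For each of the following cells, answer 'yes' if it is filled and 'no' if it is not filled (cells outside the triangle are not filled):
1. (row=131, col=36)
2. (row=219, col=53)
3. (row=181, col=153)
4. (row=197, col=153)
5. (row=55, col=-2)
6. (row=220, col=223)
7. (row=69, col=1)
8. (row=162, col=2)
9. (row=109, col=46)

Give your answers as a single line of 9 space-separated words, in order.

Answer: no no no no no no yes yes no

Derivation:
(131,36): row=0b10000011, col=0b100100, row AND col = 0b0 = 0; 0 != 36 -> empty
(219,53): row=0b11011011, col=0b110101, row AND col = 0b10001 = 17; 17 != 53 -> empty
(181,153): row=0b10110101, col=0b10011001, row AND col = 0b10010001 = 145; 145 != 153 -> empty
(197,153): row=0b11000101, col=0b10011001, row AND col = 0b10000001 = 129; 129 != 153 -> empty
(55,-2): col outside [0, 55] -> not filled
(220,223): col outside [0, 220] -> not filled
(69,1): row=0b1000101, col=0b1, row AND col = 0b1 = 1; 1 == 1 -> filled
(162,2): row=0b10100010, col=0b10, row AND col = 0b10 = 2; 2 == 2 -> filled
(109,46): row=0b1101101, col=0b101110, row AND col = 0b101100 = 44; 44 != 46 -> empty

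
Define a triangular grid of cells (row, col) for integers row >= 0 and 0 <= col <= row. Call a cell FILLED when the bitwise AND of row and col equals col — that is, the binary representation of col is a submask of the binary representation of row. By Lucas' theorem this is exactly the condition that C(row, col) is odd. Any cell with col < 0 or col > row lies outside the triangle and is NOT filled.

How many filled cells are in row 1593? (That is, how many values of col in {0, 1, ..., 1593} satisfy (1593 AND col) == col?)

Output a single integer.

Answer: 64

Derivation:
1593 in binary = 11000111001
popcount(1593) = number of 1-bits in 11000111001 = 6
A col c satisfies (1593 AND c) == c iff every set bit of c is also set in 1593; each of the 6 set bits of 1593 can independently be on or off in c.
count = 2^6 = 64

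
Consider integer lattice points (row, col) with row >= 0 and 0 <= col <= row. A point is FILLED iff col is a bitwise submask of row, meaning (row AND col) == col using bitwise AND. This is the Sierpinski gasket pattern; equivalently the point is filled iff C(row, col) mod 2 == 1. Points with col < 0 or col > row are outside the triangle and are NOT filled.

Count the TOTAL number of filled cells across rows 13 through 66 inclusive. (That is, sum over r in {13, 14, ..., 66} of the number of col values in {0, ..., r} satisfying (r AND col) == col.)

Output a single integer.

Answer: 690

Derivation:
r13=1101 pc3: +8 =8
r14=1110 pc3: +8 =16
r15=1111 pc4: +16 =32
r16=10000 pc1: +2 =34
r17=10001 pc2: +4 =38
r18=10010 pc2: +4 =42
r19=10011 pc3: +8 =50
r20=10100 pc2: +4 =54
r21=10101 pc3: +8 =62
r22=10110 pc3: +8 =70
r23=10111 pc4: +16 =86
r24=11000 pc2: +4 =90
r25=11001 pc3: +8 =98
r26=11010 pc3: +8 =106
r27=11011 pc4: +16 =122
r28=11100 pc3: +8 =130
r29=11101 pc4: +16 =146
r30=11110 pc4: +16 =162
r31=11111 pc5: +32 =194
r32=100000 pc1: +2 =196
r33=100001 pc2: +4 =200
r34=100010 pc2: +4 =204
r35=100011 pc3: +8 =212
r36=100100 pc2: +4 =216
r37=100101 pc3: +8 =224
r38=100110 pc3: +8 =232
r39=100111 pc4: +16 =248
r40=101000 pc2: +4 =252
r41=101001 pc3: +8 =260
r42=101010 pc3: +8 =268
r43=101011 pc4: +16 =284
r44=101100 pc3: +8 =292
r45=101101 pc4: +16 =308
r46=101110 pc4: +16 =324
r47=101111 pc5: +32 =356
r48=110000 pc2: +4 =360
r49=110001 pc3: +8 =368
r50=110010 pc3: +8 =376
r51=110011 pc4: +16 =392
r52=110100 pc3: +8 =400
r53=110101 pc4: +16 =416
r54=110110 pc4: +16 =432
r55=110111 pc5: +32 =464
r56=111000 pc3: +8 =472
r57=111001 pc4: +16 =488
r58=111010 pc4: +16 =504
r59=111011 pc5: +32 =536
r60=111100 pc4: +16 =552
r61=111101 pc5: +32 =584
r62=111110 pc5: +32 =616
r63=111111 pc6: +64 =680
r64=1000000 pc1: +2 =682
r65=1000001 pc2: +4 =686
r66=1000010 pc2: +4 =690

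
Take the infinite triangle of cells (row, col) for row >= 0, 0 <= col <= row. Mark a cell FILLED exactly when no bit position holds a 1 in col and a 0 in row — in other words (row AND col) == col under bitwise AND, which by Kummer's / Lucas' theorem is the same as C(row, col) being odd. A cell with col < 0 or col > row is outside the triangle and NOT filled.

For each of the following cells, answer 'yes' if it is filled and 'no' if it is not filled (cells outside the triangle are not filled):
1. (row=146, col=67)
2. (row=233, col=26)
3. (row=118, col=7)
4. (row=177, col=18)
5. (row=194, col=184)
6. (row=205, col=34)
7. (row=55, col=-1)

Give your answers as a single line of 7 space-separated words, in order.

(146,67): row=0b10010010, col=0b1000011, row AND col = 0b10 = 2; 2 != 67 -> empty
(233,26): row=0b11101001, col=0b11010, row AND col = 0b1000 = 8; 8 != 26 -> empty
(118,7): row=0b1110110, col=0b111, row AND col = 0b110 = 6; 6 != 7 -> empty
(177,18): row=0b10110001, col=0b10010, row AND col = 0b10000 = 16; 16 != 18 -> empty
(194,184): row=0b11000010, col=0b10111000, row AND col = 0b10000000 = 128; 128 != 184 -> empty
(205,34): row=0b11001101, col=0b100010, row AND col = 0b0 = 0; 0 != 34 -> empty
(55,-1): col outside [0, 55] -> not filled

Answer: no no no no no no no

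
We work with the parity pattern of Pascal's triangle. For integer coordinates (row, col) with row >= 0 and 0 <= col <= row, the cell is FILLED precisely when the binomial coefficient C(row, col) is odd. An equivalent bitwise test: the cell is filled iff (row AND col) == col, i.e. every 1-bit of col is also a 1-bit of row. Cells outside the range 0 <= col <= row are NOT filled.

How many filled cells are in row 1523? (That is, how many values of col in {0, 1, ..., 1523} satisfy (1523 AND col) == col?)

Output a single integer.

1523 in binary = 10111110011
popcount(1523) = number of 1-bits in 10111110011 = 8
A col c satisfies (1523 AND c) == c iff every set bit of c is also set in 1523; each of the 8 set bits of 1523 can independently be on or off in c.
count = 2^8 = 256

Answer: 256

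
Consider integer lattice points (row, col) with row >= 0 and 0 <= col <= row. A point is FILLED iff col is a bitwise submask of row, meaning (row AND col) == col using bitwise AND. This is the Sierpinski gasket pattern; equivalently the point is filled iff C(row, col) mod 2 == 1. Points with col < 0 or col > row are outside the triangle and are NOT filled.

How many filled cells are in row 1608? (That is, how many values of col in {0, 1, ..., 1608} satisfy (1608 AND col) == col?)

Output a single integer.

Answer: 16

Derivation:
1608 in binary = 11001001000
popcount(1608) = number of 1-bits in 11001001000 = 4
A col c satisfies (1608 AND c) == c iff every set bit of c is also set in 1608; each of the 4 set bits of 1608 can independently be on or off in c.
count = 2^4 = 16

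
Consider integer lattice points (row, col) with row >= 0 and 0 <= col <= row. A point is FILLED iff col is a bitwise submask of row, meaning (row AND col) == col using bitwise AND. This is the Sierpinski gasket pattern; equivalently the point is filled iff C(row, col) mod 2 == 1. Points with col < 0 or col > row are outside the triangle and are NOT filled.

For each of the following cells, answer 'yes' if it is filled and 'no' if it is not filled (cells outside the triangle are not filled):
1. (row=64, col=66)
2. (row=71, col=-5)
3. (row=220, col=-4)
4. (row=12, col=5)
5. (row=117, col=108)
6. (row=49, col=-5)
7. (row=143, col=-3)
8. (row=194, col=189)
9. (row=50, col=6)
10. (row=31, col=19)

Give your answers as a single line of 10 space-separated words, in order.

(64,66): col outside [0, 64] -> not filled
(71,-5): col outside [0, 71] -> not filled
(220,-4): col outside [0, 220] -> not filled
(12,5): row=0b1100, col=0b101, row AND col = 0b100 = 4; 4 != 5 -> empty
(117,108): row=0b1110101, col=0b1101100, row AND col = 0b1100100 = 100; 100 != 108 -> empty
(49,-5): col outside [0, 49] -> not filled
(143,-3): col outside [0, 143] -> not filled
(194,189): row=0b11000010, col=0b10111101, row AND col = 0b10000000 = 128; 128 != 189 -> empty
(50,6): row=0b110010, col=0b110, row AND col = 0b10 = 2; 2 != 6 -> empty
(31,19): row=0b11111, col=0b10011, row AND col = 0b10011 = 19; 19 == 19 -> filled

Answer: no no no no no no no no no yes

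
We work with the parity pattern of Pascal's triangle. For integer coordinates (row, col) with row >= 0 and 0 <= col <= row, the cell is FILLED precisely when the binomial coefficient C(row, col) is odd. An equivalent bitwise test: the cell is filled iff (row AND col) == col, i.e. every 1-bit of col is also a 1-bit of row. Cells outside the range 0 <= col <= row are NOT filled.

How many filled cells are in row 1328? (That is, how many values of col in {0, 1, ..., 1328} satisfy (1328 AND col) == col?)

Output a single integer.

1328 in binary = 10100110000
popcount(1328) = number of 1-bits in 10100110000 = 4
A col c satisfies (1328 AND c) == c iff every set bit of c is also set in 1328; each of the 4 set bits of 1328 can independently be on or off in c.
count = 2^4 = 16

Answer: 16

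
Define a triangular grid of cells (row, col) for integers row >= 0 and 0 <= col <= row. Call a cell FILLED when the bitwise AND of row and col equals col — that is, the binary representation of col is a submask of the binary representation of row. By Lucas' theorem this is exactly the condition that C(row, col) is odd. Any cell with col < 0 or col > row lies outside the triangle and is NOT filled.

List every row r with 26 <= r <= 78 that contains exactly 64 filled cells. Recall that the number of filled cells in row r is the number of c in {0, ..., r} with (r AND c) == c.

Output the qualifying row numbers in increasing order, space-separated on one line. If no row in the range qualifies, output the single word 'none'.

Row r has 2^popcount(r) filled cells, so we need popcount(r) = log2(64) = 6.
Scan r = 26..78 and keep those with exactly 6 one-bits:
r=26=11010 popcount=3 -> skip
r=27=11011 popcount=4 -> skip
r=28=11100 popcount=3 -> skip
r=29=11101 popcount=4 -> skip
r=30=11110 popcount=4 -> skip
r=31=11111 popcount=5 -> skip
r=32=100000 popcount=1 -> skip
r=33=100001 popcount=2 -> skip
r=34=100010 popcount=2 -> skip
r=35=100011 popcount=3 -> skip
r=36=100100 popcount=2 -> skip
r=37=100101 popcount=3 -> skip
r=38=100110 popcount=3 -> skip
r=39=100111 popcount=4 -> skip
r=40=101000 popcount=2 -> skip
r=41=101001 popcount=3 -> skip
r=42=101010 popcount=3 -> skip
r=43=101011 popcount=4 -> skip
r=44=101100 popcount=3 -> skip
r=45=101101 popcount=4 -> skip
r=46=101110 popcount=4 -> skip
r=47=101111 popcount=5 -> skip
r=48=110000 popcount=2 -> skip
r=49=110001 popcount=3 -> skip
r=50=110010 popcount=3 -> skip
r=51=110011 popcount=4 -> skip
r=52=110100 popcount=3 -> skip
r=53=110101 popcount=4 -> skip
r=54=110110 popcount=4 -> skip
r=55=110111 popcount=5 -> skip
r=56=111000 popcount=3 -> skip
r=57=111001 popcount=4 -> skip
r=58=111010 popcount=4 -> skip
r=59=111011 popcount=5 -> skip
r=60=111100 popcount=4 -> skip
r=61=111101 popcount=5 -> skip
r=62=111110 popcount=5 -> skip
r=63=111111 popcount=6 -> KEEP
r=64=1000000 popcount=1 -> skip
r=65=1000001 popcount=2 -> skip
r=66=1000010 popcount=2 -> skip
r=67=1000011 popcount=3 -> skip
r=68=1000100 popcount=2 -> skip
r=69=1000101 popcount=3 -> skip
r=70=1000110 popcount=3 -> skip
r=71=1000111 popcount=4 -> skip
r=72=1001000 popcount=2 -> skip
r=73=1001001 popcount=3 -> skip
r=74=1001010 popcount=3 -> skip
r=75=1001011 popcount=4 -> skip
r=76=1001100 popcount=3 -> skip
r=77=1001101 popcount=4 -> skip
r=78=1001110 popcount=4 -> skip
Kept rows: 63

Answer: 63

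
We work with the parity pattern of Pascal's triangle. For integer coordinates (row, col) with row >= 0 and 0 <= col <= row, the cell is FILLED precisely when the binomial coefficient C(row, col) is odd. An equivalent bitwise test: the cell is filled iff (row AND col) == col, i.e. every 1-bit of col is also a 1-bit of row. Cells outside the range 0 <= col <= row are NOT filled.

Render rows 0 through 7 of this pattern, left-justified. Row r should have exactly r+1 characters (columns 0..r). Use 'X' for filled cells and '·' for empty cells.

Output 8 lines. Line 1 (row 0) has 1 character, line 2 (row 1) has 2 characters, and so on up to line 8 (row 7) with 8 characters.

Answer: X
XX
X·X
XXXX
X···X
XX··XX
X·X·X·X
XXXXXXXX

Derivation:
r0=0: X
r1=1: XX
r2=10: X·X
r3=11: XXXX
r4=100: X···X
r5=101: XX··XX
r6=110: X·X·X·X
r7=111: XXXXXXXX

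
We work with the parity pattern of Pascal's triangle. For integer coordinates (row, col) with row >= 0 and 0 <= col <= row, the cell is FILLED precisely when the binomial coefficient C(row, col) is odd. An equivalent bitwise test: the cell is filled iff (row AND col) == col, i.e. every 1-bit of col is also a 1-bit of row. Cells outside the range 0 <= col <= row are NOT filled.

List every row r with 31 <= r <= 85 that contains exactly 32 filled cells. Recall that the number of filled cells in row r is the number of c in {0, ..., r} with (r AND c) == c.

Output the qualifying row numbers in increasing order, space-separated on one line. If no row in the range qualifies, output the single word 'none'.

Answer: 31 47 55 59 61 62 79

Derivation:
Row r has 2^popcount(r) filled cells, so we need popcount(r) = log2(32) = 5.
Scan r = 31..85 and keep those with exactly 5 one-bits:
r=31=11111 popcount=5 -> KEEP
r=32=100000 popcount=1 -> skip
r=33=100001 popcount=2 -> skip
r=34=100010 popcount=2 -> skip
r=35=100011 popcount=3 -> skip
r=36=100100 popcount=2 -> skip
r=37=100101 popcount=3 -> skip
r=38=100110 popcount=3 -> skip
r=39=100111 popcount=4 -> skip
r=40=101000 popcount=2 -> skip
r=41=101001 popcount=3 -> skip
r=42=101010 popcount=3 -> skip
r=43=101011 popcount=4 -> skip
r=44=101100 popcount=3 -> skip
r=45=101101 popcount=4 -> skip
r=46=101110 popcount=4 -> skip
r=47=101111 popcount=5 -> KEEP
r=48=110000 popcount=2 -> skip
r=49=110001 popcount=3 -> skip
r=50=110010 popcount=3 -> skip
r=51=110011 popcount=4 -> skip
r=52=110100 popcount=3 -> skip
r=53=110101 popcount=4 -> skip
r=54=110110 popcount=4 -> skip
r=55=110111 popcount=5 -> KEEP
r=56=111000 popcount=3 -> skip
r=57=111001 popcount=4 -> skip
r=58=111010 popcount=4 -> skip
r=59=111011 popcount=5 -> KEEP
r=60=111100 popcount=4 -> skip
r=61=111101 popcount=5 -> KEEP
r=62=111110 popcount=5 -> KEEP
r=63=111111 popcount=6 -> skip
r=64=1000000 popcount=1 -> skip
r=65=1000001 popcount=2 -> skip
r=66=1000010 popcount=2 -> skip
r=67=1000011 popcount=3 -> skip
r=68=1000100 popcount=2 -> skip
r=69=1000101 popcount=3 -> skip
r=70=1000110 popcount=3 -> skip
r=71=1000111 popcount=4 -> skip
r=72=1001000 popcount=2 -> skip
r=73=1001001 popcount=3 -> skip
r=74=1001010 popcount=3 -> skip
r=75=1001011 popcount=4 -> skip
r=76=1001100 popcount=3 -> skip
r=77=1001101 popcount=4 -> skip
r=78=1001110 popcount=4 -> skip
r=79=1001111 popcount=5 -> KEEP
r=80=1010000 popcount=2 -> skip
r=81=1010001 popcount=3 -> skip
r=82=1010010 popcount=3 -> skip
r=83=1010011 popcount=4 -> skip
r=84=1010100 popcount=3 -> skip
r=85=1010101 popcount=4 -> skip
Kept rows: 31 47 55 59 61 62 79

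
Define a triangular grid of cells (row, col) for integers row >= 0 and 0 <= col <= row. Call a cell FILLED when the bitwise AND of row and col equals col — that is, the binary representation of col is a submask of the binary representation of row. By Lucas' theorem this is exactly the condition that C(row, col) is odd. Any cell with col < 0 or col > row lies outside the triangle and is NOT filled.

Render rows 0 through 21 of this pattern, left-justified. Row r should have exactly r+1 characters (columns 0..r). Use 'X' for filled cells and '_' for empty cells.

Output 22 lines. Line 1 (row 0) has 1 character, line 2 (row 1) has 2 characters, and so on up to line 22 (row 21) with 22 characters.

Answer: X
XX
X_X
XXXX
X___X
XX__XX
X_X_X_X
XXXXXXXX
X_______X
XX______XX
X_X_____X_X
XXXX____XXXX
X___X___X___X
XX__XX__XX__XX
X_X_X_X_X_X_X_X
XXXXXXXXXXXXXXXX
X_______________X
XX______________XX
X_X_____________X_X
XXXX____________XXXX
X___X___________X___X
XX__XX__________XX__XX

Derivation:
r0=0: X
r1=1: XX
r2=10: X_X
r3=11: XXXX
r4=100: X___X
r5=101: XX__XX
r6=110: X_X_X_X
r7=111: XXXXXXXX
r8=1000: X_______X
r9=1001: XX______XX
r10=1010: X_X_____X_X
r11=1011: XXXX____XXXX
r12=1100: X___X___X___X
r13=1101: XX__XX__XX__XX
r14=1110: X_X_X_X_X_X_X_X
r15=1111: XXXXXXXXXXXXXXXX
r16=10000: X_______________X
r17=10001: XX______________XX
r18=10010: X_X_____________X_X
r19=10011: XXXX____________XXXX
r20=10100: X___X___________X___X
r21=10101: XX__XX__________XX__XX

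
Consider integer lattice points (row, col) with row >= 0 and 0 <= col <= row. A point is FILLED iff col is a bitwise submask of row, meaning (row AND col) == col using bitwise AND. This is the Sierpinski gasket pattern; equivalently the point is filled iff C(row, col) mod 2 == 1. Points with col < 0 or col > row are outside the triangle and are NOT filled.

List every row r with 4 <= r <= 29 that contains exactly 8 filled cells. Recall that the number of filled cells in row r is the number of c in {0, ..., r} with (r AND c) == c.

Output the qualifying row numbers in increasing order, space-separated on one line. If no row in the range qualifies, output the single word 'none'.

Answer: 7 11 13 14 19 21 22 25 26 28

Derivation:
Row r has 2^popcount(r) filled cells, so we need popcount(r) = log2(8) = 3.
Scan r = 4..29 and keep those with exactly 3 one-bits:
r=4=100 popcount=1 -> skip
r=5=101 popcount=2 -> skip
r=6=110 popcount=2 -> skip
r=7=111 popcount=3 -> KEEP
r=8=1000 popcount=1 -> skip
r=9=1001 popcount=2 -> skip
r=10=1010 popcount=2 -> skip
r=11=1011 popcount=3 -> KEEP
r=12=1100 popcount=2 -> skip
r=13=1101 popcount=3 -> KEEP
r=14=1110 popcount=3 -> KEEP
r=15=1111 popcount=4 -> skip
r=16=10000 popcount=1 -> skip
r=17=10001 popcount=2 -> skip
r=18=10010 popcount=2 -> skip
r=19=10011 popcount=3 -> KEEP
r=20=10100 popcount=2 -> skip
r=21=10101 popcount=3 -> KEEP
r=22=10110 popcount=3 -> KEEP
r=23=10111 popcount=4 -> skip
r=24=11000 popcount=2 -> skip
r=25=11001 popcount=3 -> KEEP
r=26=11010 popcount=3 -> KEEP
r=27=11011 popcount=4 -> skip
r=28=11100 popcount=3 -> KEEP
r=29=11101 popcount=4 -> skip
Kept rows: 7 11 13 14 19 21 22 25 26 28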